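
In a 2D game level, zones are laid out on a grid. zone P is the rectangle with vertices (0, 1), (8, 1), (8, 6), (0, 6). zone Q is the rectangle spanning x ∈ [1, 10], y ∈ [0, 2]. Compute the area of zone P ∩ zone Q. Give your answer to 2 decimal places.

7.00

|zone P∩zone Q|: x∈[1,8], y∈[1,2] → 7·1 = 7.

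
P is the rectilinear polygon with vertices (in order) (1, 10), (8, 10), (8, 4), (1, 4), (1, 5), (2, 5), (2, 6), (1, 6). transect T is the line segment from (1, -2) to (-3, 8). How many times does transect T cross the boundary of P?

0

The segment lies entirely outside P and never meets its boundary.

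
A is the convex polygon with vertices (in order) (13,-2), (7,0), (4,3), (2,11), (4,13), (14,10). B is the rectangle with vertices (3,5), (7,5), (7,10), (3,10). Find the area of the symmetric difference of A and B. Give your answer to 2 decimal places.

|A| = 122.5, |B| = 20, |A∩B| = 19.5.
|A △ B| = |A| + |B| − 2·|A∩B| = 122.5 + 20 − 39 = 103.50.

103.50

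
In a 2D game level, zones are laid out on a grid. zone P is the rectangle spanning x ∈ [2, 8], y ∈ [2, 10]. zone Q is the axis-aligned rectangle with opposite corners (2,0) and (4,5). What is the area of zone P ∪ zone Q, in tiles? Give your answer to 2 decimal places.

By inclusion–exclusion:
Individual areas: |zone P| = 48, |zone Q| = 10.
|zone P∩zone Q|: x∈[2,4], y∈[2,5] → 2·3 = 6.
|zone P ∪ zone Q| = 58 − 6 = 52.00.

52.00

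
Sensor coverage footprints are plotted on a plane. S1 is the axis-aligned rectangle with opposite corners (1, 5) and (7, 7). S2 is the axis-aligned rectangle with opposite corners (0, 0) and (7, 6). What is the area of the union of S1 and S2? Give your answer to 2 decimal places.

By inclusion–exclusion:
Individual areas: |S1| = 12, |S2| = 42.
|S1∩S2|: x∈[1,7], y∈[5,6] → 6·1 = 6.
|S1 ∪ S2| = 54 − 6 = 48.00.

48.00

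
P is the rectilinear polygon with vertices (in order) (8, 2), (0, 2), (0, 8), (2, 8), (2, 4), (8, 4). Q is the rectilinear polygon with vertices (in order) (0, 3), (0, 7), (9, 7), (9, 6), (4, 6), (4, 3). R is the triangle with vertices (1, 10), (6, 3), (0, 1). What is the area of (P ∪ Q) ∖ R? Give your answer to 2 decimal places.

|P ∪ Q| = 35.
|(P ∪ Q) ∩ R| = 20.9619.
|(P ∪ Q) ∖ R| = 35 − 20.9619 = 14.04.

14.04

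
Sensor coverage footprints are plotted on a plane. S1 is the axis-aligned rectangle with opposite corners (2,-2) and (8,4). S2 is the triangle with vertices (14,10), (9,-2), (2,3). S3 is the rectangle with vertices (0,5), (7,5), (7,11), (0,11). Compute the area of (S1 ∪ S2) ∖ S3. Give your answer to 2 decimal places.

71.78

|S1 ∪ S2| = 72.5.
|(S1 ∪ S2) ∩ S3| = 0.7202.
|(S1 ∪ S2) ∖ S3| = 72.5 − 0.7202 = 71.78.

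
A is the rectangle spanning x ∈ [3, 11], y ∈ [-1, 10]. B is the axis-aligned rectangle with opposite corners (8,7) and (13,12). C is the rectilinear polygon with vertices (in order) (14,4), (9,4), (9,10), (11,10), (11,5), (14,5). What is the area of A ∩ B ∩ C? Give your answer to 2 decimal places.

The intersection is the polygon with vertices (11,7), (9,7), (9,10), (11,10).
By the shoelace formula its area is 6.00.

6.00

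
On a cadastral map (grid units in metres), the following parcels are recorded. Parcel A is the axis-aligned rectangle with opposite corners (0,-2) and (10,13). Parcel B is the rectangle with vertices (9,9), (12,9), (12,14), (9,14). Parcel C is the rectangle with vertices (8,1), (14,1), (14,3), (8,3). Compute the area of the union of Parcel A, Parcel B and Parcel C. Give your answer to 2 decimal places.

169.00

By inclusion–exclusion:
Individual areas: |Parcel A| = 150, |Parcel B| = 15, |Parcel C| = 12.
|Parcel A∩Parcel B|: x∈[9,10], y∈[9,13] → 1·4 = 4.
|Parcel A∩Parcel C|: x∈[8,10], y∈[1,3] → 2·2 = 4.
|Parcel B∩Parcel C| = 0 (no overlap).
|Parcel A∩Parcel B∩Parcel C| = 0.
|Parcel A ∪ Parcel B ∪ Parcel C| = 177 − 8 + 0 = 169.00.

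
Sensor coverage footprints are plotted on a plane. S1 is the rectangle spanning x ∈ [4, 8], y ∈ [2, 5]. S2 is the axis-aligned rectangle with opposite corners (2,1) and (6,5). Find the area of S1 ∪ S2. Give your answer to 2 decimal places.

By inclusion–exclusion:
Individual areas: |S1| = 12, |S2| = 16.
|S1∩S2|: x∈[4,6], y∈[2,5] → 2·3 = 6.
|S1 ∪ S2| = 28 − 6 = 22.00.

22.00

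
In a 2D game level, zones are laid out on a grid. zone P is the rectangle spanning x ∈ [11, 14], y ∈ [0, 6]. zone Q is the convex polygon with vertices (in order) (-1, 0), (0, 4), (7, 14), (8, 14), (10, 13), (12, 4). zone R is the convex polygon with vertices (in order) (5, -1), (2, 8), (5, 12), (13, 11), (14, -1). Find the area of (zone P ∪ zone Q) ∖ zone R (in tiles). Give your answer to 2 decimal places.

|zone P ∪ zone Q| = 113.2906.
|(zone P ∪ zone Q) ∩ zone R| = 84.1513.
|(zone P ∪ zone Q) ∖ zone R| = 113.2906 − 84.1513 = 29.14.

29.14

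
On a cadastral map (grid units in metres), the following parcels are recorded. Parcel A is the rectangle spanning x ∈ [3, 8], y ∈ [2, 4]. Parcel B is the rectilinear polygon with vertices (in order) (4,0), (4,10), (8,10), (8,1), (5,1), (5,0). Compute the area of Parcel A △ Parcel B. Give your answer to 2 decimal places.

|Parcel A| = 10, |Parcel B| = 37, |Parcel A∩Parcel B| = 8.
|Parcel A △ Parcel B| = |Parcel A| + |Parcel B| − 2·|Parcel A∩Parcel B| = 10 + 37 − 16 = 31.00.

31.00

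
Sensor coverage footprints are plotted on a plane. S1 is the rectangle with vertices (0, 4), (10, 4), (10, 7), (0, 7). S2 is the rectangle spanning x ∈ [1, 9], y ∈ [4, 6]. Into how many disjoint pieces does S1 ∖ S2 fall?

S1 ∖ S2 is a single connected region.

1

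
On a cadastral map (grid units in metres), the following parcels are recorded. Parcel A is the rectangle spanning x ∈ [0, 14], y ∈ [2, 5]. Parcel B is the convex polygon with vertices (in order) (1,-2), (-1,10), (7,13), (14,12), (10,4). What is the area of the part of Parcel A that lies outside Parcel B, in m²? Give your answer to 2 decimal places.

15.08

|Parcel A| = 42, |Parcel A∩Parcel B| = 26.9167.
|Parcel A ∖ Parcel B| = |Parcel A| − |Parcel A∩Parcel B| = 42 − 26.9167 = 15.08.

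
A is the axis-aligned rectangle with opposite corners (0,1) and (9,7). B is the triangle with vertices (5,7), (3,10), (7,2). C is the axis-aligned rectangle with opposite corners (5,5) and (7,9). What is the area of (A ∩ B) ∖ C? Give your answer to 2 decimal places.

|A ∩ B| = 1.25.
|(A ∩ B) ∩ C| = 0.55.
|(A ∩ B) ∖ C| = 1.25 − 0.55 = 0.70.

0.70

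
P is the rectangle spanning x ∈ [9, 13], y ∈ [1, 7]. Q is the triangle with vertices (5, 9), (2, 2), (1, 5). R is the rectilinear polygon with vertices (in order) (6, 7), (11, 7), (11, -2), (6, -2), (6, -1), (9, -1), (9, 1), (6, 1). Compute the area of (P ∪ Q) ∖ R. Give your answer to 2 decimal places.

|P ∪ Q| = 32.
|(P ∪ Q) ∩ R| = 12.
|(P ∪ Q) ∖ R| = 32 − 12 = 20.00.

20.00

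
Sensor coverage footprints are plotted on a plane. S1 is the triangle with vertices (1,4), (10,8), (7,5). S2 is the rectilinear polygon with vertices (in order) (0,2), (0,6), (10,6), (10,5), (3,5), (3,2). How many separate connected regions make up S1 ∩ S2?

S1 ∩ S2 splits into 2 disjoint pieces (area 0.5556, area 3.125).

2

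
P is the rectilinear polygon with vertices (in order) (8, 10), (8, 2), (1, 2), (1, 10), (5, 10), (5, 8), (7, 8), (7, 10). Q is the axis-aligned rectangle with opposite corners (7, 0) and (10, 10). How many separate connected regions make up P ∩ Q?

1

P ∩ Q is a single connected region.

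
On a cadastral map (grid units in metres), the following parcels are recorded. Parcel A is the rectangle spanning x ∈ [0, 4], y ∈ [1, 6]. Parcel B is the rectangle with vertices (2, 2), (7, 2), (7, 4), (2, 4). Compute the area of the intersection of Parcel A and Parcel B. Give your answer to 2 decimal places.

|Parcel A∩Parcel B|: x∈[2,4], y∈[2,4] → 2·2 = 4.

4.00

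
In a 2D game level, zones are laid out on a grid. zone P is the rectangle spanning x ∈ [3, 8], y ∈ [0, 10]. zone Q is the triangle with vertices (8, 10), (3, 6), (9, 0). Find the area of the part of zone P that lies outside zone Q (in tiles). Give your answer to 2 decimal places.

|zone P| = 50, |zone P∩zone Q| = 22.5.
|zone P ∖ zone Q| = |zone P| − |zone P∩zone Q| = 50 − 22.5 = 27.50.

27.50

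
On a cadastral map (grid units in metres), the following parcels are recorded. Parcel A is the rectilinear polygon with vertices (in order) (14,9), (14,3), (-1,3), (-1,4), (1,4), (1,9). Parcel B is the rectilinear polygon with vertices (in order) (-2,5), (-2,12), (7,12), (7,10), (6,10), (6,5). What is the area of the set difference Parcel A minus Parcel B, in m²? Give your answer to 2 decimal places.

|Parcel A| = 80, |Parcel A∩Parcel B| = 20.
|Parcel A ∖ Parcel B| = |Parcel A| − |Parcel A∩Parcel B| = 80 − 20 = 60.00.

60.00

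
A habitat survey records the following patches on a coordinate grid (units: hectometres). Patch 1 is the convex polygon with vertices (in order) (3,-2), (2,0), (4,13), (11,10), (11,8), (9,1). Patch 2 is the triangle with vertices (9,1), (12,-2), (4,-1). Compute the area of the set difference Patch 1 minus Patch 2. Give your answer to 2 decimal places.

|Patch 1| = 88.5, |Patch 1∩Patch 2| = 1.05.
|Patch 1 ∖ Patch 2| = |Patch 1| − |Patch 1∩Patch 2| = 88.5 − 1.05 = 87.45.

87.45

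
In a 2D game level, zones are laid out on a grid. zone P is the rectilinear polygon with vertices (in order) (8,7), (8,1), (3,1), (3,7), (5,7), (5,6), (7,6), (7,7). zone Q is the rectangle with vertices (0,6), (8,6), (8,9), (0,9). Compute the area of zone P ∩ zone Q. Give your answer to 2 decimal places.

3.00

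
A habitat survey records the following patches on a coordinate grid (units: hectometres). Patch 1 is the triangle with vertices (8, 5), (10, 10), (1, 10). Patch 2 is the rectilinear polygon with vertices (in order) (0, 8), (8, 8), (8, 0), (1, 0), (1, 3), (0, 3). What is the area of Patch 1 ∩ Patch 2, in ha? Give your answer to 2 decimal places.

6.30

The intersection is the polygon with vertices (3.8,8), (8,8), (8,5).
By the shoelace formula its area is 6.30.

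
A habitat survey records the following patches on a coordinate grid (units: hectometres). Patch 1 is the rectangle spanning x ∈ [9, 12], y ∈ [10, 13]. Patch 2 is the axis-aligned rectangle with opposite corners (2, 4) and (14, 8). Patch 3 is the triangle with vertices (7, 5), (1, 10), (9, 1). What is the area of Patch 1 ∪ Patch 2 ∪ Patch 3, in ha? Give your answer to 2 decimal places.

59.37

By inclusion–exclusion:
Individual areas: |Patch 1| = 9, |Patch 2| = 48, |Patch 3| = 7.
|Patch 1∩Patch 2| = 0 (no overlap).
|Patch 1∩Patch 3| = 0.
|Patch 2∩Patch 3| = 4.6278.
|Patch 1∩Patch 2∩Patch 3| = 0.
|Patch 1 ∪ Patch 2 ∪ Patch 3| = 64 − 4.6278 + 0 = 59.37.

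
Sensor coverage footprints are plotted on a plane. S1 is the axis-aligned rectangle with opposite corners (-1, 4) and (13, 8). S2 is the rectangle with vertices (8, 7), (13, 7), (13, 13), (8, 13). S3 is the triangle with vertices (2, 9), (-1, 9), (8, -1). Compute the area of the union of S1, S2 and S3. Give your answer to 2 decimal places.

By inclusion–exclusion:
Individual areas: |S1| = 56, |S2| = 30, |S3| = 15.
|S1∩S2|: x∈[8,13], y∈[7,8] → 5·1 = 5.
|S1∩S3| = 8.4.
|S2∩S3| = 0.
|S1∩S2∩S3| = 0.
|S1 ∪ S2 ∪ S3| = 101 − 13.4 + 0 = 87.60.

87.60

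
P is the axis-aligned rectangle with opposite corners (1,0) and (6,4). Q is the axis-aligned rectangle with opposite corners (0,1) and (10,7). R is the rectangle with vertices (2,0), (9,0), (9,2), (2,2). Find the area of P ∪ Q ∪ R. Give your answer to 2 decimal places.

By inclusion–exclusion:
Individual areas: |P| = 20, |Q| = 60, |R| = 14.
|P∩Q|: x∈[1,6], y∈[1,4] → 5·3 = 15.
|P∩R|: x∈[2,6], y∈[0,2] → 4·2 = 8.
|Q∩R|: x∈[2,9], y∈[1,2] → 7·1 = 7.
|P∩Q∩R| = 4.
|P ∪ Q ∪ R| = 94 − 30 + 4 = 68.00.

68.00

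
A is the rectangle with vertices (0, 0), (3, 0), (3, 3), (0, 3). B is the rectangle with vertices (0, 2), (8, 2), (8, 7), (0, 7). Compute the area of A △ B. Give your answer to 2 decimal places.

|A∩B|: x∈[0,3], y∈[2,3] → 3·1 = 3.
|A △ B| = |A| + |B| − 2·|A∩B| = 9 + 40 − 6 = 43.00.

43.00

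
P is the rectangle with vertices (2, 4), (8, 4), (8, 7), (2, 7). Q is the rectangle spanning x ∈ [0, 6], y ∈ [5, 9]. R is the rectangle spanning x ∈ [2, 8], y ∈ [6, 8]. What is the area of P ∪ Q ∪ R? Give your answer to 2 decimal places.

By inclusion–exclusion:
Individual areas: |P| = 18, |Q| = 24, |R| = 12.
|P∩Q|: x∈[2,6], y∈[5,7] → 4·2 = 8.
|P∩R|: x∈[2,8], y∈[6,7] → 6·1 = 6.
|Q∩R|: x∈[2,6], y∈[6,8] → 4·2 = 8.
|P∩Q∩R| = 4.
|P ∪ Q ∪ R| = 54 − 22 + 4 = 36.00.

36.00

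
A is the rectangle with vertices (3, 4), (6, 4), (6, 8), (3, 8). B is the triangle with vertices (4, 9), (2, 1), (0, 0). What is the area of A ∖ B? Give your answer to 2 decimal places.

|A| = 12, |A∩B| = 0.7778.
|A ∖ B| = |A| − |A∩B| = 12 − 0.7778 = 11.22.

11.22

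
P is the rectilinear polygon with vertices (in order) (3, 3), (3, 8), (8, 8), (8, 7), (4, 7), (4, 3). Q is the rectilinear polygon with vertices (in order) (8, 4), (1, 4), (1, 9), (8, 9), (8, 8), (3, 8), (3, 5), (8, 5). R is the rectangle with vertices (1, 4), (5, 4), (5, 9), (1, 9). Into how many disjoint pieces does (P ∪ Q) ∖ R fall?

(P ∪ Q) ∖ R splits into 3 disjoint pieces (area 6, area 3, area 1).

3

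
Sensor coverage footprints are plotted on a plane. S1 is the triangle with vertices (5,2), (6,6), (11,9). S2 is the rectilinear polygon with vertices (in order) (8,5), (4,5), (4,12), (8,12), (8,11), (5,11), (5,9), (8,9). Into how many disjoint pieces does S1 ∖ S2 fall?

S1 ∖ S2 splits into 2 disjoint pieces (area 2.7321, area 2.55).

2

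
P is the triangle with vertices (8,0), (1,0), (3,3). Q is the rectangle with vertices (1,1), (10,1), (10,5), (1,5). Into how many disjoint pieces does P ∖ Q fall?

1

P ∖ Q is a single connected region.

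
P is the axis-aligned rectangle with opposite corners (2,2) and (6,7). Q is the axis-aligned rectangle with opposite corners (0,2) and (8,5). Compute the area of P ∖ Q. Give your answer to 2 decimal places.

8.00

|P∩Q|: x∈[2,6], y∈[2,5] → 4·3 = 12.
|P| = 20.
|P ∖ Q| = |P| − |P∩Q| = 20 − 12 = 8.00.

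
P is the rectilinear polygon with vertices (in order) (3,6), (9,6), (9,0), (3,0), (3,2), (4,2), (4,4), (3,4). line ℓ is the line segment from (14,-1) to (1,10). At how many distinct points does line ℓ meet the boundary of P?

2

The segment meets the boundary at (5.727,6), (9,3.231).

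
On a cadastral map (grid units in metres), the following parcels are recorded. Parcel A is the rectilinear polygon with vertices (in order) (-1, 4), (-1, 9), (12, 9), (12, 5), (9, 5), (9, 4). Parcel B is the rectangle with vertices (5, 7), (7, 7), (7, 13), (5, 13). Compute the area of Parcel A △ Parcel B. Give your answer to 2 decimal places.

|Parcel A| = 62, |Parcel B| = 12, |Parcel A∩Parcel B| = 4.
|Parcel A △ Parcel B| = |Parcel A| + |Parcel B| − 2·|Parcel A∩Parcel B| = 62 + 12 − 8 = 66.00.

66.00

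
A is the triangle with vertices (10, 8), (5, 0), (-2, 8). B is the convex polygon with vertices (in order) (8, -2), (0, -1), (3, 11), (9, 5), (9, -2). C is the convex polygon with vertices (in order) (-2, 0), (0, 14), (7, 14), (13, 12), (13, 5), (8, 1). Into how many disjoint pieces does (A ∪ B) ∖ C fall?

(A ∪ B) ∖ C splits into 2 disjoint pieces (area 20.0154, area 0.6416).

2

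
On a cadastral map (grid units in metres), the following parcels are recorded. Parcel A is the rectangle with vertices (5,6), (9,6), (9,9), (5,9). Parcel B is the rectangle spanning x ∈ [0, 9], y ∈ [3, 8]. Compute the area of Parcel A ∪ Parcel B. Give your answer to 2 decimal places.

By inclusion–exclusion:
Individual areas: |Parcel A| = 12, |Parcel B| = 45.
|Parcel A∩Parcel B|: x∈[5,9], y∈[6,8] → 4·2 = 8.
|Parcel A ∪ Parcel B| = 57 − 8 = 49.00.

49.00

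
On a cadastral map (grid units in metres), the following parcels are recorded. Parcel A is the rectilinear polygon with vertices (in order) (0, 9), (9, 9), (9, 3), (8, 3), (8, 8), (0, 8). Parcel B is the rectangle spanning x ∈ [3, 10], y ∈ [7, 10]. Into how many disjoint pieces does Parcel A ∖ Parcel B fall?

2

Parcel A ∖ Parcel B splits into 2 disjoint pieces (area 3, area 4).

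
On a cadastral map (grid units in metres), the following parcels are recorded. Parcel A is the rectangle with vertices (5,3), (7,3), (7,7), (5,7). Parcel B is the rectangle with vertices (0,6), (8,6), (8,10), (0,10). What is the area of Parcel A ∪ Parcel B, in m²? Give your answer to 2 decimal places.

38.00

By inclusion–exclusion:
Individual areas: |Parcel A| = 8, |Parcel B| = 32.
|Parcel A∩Parcel B|: x∈[5,7], y∈[6,7] → 2·1 = 2.
|Parcel A ∪ Parcel B| = 40 − 2 = 38.00.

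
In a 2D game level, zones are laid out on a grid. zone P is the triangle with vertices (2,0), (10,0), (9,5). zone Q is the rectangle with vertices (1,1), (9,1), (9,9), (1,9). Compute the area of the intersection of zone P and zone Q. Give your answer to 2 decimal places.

The intersection is the polygon with vertices (9,5), (9,1), (3.4,1).
By the shoelace formula its area is 11.20.

11.20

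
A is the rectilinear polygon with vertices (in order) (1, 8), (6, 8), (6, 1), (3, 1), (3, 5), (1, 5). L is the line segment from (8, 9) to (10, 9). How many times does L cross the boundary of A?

0

The segment lies entirely outside A and never meets its boundary.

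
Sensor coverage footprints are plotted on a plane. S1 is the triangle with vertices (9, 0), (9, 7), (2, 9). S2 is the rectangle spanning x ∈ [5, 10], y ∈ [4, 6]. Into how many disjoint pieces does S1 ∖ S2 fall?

S1 ∖ S2 splits into 2 disjoint pieces (area 6.2222, area 10.7857).

2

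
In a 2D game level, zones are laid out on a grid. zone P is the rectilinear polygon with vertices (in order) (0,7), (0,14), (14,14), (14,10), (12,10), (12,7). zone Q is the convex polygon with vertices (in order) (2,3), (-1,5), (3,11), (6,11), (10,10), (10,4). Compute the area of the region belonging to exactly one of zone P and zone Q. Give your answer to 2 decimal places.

|zone P| = 92, |zone Q| = 67, |zone P∩zone Q| = 31.3333.
|zone P △ zone Q| = |zone P| + |zone Q| − 2·|zone P∩zone Q| = 92 + 67 − 62.6667 = 96.33.

96.33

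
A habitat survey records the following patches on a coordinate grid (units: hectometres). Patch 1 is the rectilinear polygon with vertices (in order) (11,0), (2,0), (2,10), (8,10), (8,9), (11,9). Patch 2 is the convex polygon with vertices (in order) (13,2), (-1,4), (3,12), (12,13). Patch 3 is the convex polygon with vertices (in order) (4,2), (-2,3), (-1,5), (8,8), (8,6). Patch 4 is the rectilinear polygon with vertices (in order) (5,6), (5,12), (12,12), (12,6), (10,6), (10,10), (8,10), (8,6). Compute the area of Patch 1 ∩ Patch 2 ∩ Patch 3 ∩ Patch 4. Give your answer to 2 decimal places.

The intersection is the polygon with vertices (8,8), (8,6), (5,6), (5,7).
By the shoelace formula its area is 4.50.

4.50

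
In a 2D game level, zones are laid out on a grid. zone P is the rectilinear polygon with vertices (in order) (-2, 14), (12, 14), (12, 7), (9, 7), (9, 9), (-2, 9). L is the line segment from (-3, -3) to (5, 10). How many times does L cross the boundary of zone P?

1

The segment meets the boundary at (4.385,9).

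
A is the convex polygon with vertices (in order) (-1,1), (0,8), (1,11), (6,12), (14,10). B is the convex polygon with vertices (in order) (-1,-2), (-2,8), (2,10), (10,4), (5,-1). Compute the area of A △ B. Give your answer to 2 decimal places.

93.90

|A| = 77, |B| = 90.5, |A∩B| = 36.8.
|A △ B| = |A| + |B| − 2·|A∩B| = 77 + 90.5 − 73.6 = 93.90.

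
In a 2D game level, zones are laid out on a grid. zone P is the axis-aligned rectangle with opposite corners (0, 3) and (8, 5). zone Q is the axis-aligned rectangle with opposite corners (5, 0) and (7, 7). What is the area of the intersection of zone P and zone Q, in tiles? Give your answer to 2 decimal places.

4.00

|zone P∩zone Q|: x∈[5,7], y∈[3,5] → 2·2 = 4.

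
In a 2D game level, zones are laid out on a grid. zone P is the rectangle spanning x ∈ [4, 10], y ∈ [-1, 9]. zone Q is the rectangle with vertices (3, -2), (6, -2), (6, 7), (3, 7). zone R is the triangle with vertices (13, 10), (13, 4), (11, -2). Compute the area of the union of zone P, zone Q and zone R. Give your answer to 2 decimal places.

77.00

By inclusion–exclusion:
Individual areas: |zone P| = 60, |zone Q| = 27, |zone R| = 6.
|zone P∩zone Q|: x∈[4,6], y∈[-1,7] → 2·8 = 16.
|zone P∩zone R| = 0.
|zone Q∩zone R| = 0.
|zone P∩zone Q∩zone R| = 0.
|zone P ∪ zone Q ∪ zone R| = 93 − 16 + 0 = 77.00.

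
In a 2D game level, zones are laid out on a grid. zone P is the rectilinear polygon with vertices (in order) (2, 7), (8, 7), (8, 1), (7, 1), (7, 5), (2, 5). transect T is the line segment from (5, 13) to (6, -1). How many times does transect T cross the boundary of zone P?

2

The segment meets the boundary at (5.571,5), (5.429,7).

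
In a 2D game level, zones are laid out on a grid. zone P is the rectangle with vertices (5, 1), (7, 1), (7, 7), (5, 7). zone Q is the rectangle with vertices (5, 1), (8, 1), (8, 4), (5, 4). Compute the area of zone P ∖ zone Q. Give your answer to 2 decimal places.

|zone P∩zone Q|: x∈[5,7], y∈[1,4] → 2·3 = 6.
|zone P| = 12.
|zone P ∖ zone Q| = |zone P| − |zone P∩zone Q| = 12 − 6 = 6.00.

6.00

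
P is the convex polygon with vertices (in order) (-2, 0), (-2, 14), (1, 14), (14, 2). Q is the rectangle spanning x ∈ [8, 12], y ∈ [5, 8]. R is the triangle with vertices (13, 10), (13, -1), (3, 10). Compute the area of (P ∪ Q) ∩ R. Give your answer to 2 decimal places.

|P ∪ Q| = 138.5096.
|(P ∪ Q) ∩ R| = 33.01.

33.01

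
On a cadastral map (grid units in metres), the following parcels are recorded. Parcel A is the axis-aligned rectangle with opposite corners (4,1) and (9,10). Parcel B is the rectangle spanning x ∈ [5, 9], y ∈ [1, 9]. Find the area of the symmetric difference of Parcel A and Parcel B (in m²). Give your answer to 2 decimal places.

13.00

|Parcel A∩Parcel B|: x∈[5,9], y∈[1,9] → 4·8 = 32.
|Parcel A △ Parcel B| = |Parcel A| + |Parcel B| − 2·|Parcel A∩Parcel B| = 45 + 32 − 64 = 13.00.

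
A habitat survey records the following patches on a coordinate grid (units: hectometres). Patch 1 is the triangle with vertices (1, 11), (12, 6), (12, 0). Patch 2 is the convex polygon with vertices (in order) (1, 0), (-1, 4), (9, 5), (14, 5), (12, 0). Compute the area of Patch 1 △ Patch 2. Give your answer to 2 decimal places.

|Patch 1| = 33, |Patch 2| = 61, |Patch 1∩Patch 2| = 12.3182.
|Patch 1 △ Patch 2| = |Patch 1| + |Patch 2| − 2·|Patch 1∩Patch 2| = 33 + 61 − 24.6364 = 69.36.

69.36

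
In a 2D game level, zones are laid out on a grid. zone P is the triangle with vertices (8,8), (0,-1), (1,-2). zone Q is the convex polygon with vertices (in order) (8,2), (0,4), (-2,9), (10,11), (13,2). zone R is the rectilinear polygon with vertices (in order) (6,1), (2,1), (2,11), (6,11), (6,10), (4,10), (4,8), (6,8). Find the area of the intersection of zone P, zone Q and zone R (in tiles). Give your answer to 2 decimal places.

1.76

The intersection is the polygon with vertices (4.426,2.894), (3.636,3.091), (6,5.75), (6,5.143).
By the shoelace formula its area is 1.76.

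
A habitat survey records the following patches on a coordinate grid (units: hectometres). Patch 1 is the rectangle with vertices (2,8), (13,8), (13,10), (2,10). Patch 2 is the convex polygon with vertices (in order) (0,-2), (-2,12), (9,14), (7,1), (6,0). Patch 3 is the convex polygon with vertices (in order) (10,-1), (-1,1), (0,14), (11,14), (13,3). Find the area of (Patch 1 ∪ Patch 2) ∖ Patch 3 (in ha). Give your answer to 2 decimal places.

|Patch 1 ∪ Patch 2| = 133.0385.
|(Patch 1 ∪ Patch 2) ∩ Patch 3| = 114.4976.
|(Patch 1 ∪ Patch 2) ∖ Patch 3| = 133.0385 − 114.4976 = 18.54.

18.54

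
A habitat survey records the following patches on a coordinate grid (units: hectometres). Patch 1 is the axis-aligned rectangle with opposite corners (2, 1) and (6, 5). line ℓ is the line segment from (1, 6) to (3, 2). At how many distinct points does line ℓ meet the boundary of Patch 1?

1

The segment meets the boundary at (2,4).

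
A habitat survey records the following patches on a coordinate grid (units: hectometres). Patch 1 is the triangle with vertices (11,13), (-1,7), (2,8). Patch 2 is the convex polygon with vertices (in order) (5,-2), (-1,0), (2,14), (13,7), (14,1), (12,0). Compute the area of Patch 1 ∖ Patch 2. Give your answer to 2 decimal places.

|Patch 1| = 3, |Patch 1∩Patch 2| = 2.3155.
|Patch 1 ∖ Patch 2| = |Patch 1| − |Patch 1∩Patch 2| = 3 − 2.3155 = 0.68.

0.68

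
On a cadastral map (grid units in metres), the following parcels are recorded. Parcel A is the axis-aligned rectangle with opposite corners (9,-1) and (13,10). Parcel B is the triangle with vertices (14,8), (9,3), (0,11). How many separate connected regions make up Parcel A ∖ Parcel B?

2

Parcel A ∖ Parcel B splits into 2 disjoint pieces (area 24, area 5.4286).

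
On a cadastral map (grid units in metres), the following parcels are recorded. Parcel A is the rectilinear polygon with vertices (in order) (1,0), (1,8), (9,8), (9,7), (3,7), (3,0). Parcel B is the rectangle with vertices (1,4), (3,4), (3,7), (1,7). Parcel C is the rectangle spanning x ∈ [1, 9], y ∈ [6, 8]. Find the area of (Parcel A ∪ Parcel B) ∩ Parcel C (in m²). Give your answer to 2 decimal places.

The region (Parcel A ∪ Parcel B) ∩ Parcel C is the polygon with vertices (1,7), (1,8), (9,8), (9,7), (3,7), (3,6), (1,6).
By the shoelace formula its area is 10.00.

10.00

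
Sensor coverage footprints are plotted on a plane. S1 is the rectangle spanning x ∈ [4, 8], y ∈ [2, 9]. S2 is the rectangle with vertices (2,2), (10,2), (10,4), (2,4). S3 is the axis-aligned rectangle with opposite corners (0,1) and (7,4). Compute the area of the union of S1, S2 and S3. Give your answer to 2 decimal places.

47.00

By inclusion–exclusion:
Individual areas: |S1| = 28, |S2| = 16, |S3| = 21.
|S1∩S2|: x∈[4,8], y∈[2,4] → 4·2 = 8.
|S1∩S3|: x∈[4,7], y∈[2,4] → 3·2 = 6.
|S2∩S3|: x∈[2,7], y∈[2,4] → 5·2 = 10.
|S1∩S2∩S3| = 6.
|S1 ∪ S2 ∪ S3| = 65 − 24 + 6 = 47.00.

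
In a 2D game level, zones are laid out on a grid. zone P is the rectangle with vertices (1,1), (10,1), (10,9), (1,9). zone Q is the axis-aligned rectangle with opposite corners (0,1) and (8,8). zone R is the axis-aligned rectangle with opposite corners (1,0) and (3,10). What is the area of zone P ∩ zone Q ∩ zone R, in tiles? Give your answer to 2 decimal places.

14.00

The intersection is the polygon with vertices (3,8), (3,1), (1,1), (1,8).
By the shoelace formula its area is 14.00.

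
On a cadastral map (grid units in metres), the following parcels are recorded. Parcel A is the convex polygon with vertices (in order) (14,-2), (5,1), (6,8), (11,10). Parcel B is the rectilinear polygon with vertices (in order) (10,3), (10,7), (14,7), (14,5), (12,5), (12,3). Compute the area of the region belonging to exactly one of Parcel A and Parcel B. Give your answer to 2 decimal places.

|Parcel A| = 66, |Parcel B| = 12, |Parcel A∩Parcel B| = 8.
|Parcel A △ Parcel B| = |Parcel A| + |Parcel B| − 2·|Parcel A∩Parcel B| = 66 + 12 − 16 = 62.00.

62.00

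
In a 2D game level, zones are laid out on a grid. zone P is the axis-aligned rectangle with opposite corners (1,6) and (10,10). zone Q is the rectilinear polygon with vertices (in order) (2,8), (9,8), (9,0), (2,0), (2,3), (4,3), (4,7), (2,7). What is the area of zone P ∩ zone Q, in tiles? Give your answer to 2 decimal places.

12.00

The intersection is the polygon with vertices (4,6), (4,7), (2,7), (2,8), (9,8), (9,6).
By the shoelace formula its area is 12.00.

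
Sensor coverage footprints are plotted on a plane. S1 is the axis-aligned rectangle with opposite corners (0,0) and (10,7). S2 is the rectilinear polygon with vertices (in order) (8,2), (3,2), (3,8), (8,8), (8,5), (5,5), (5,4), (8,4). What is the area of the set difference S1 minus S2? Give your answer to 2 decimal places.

|S1| = 70, |S1∩S2| = 22.
|S1 ∖ S2| = |S1| − |S1∩S2| = 70 − 22 = 48.00.

48.00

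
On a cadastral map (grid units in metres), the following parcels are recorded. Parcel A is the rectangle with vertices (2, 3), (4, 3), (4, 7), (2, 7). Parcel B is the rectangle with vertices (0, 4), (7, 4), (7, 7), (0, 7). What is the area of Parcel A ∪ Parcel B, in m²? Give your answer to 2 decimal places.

By inclusion–exclusion:
Individual areas: |Parcel A| = 8, |Parcel B| = 21.
|Parcel A∩Parcel B|: x∈[2,4], y∈[4,7] → 2·3 = 6.
|Parcel A ∪ Parcel B| = 29 − 6 = 23.00.

23.00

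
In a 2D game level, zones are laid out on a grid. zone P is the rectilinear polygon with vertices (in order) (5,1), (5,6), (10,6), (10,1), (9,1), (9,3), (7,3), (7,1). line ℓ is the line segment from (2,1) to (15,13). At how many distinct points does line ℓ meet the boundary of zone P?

2

The segment meets the boundary at (7.417,6), (5,3.769).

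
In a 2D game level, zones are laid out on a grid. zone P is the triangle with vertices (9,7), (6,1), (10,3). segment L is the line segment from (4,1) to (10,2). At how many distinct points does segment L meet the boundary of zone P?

2

The segment meets the boundary at (6.182,1.364), (7,1.5).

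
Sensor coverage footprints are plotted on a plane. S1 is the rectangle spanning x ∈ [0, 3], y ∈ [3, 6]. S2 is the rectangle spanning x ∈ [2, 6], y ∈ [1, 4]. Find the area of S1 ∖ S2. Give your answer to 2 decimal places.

|S1∩S2|: x∈[2,3], y∈[3,4] → 1·1 = 1.
|S1| = 9.
|S1 ∖ S2| = |S1| − |S1∩S2| = 9 − 1 = 8.00.

8.00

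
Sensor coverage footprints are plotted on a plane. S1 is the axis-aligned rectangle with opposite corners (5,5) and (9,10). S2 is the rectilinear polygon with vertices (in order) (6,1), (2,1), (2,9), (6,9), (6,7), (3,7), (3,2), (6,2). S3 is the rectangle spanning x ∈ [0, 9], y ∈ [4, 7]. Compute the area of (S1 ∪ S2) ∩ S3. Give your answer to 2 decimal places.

|S1 ∪ S2| = 35.
|(S1 ∪ S2) ∩ S3| = 11.00.

11.00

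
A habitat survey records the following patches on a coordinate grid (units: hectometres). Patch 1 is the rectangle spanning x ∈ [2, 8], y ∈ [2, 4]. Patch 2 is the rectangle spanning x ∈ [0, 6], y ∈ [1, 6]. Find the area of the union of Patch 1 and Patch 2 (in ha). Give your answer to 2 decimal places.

34.00

By inclusion–exclusion:
Individual areas: |Patch 1| = 12, |Patch 2| = 30.
|Patch 1∩Patch 2|: x∈[2,6], y∈[2,4] → 4·2 = 8.
|Patch 1 ∪ Patch 2| = 42 − 8 = 34.00.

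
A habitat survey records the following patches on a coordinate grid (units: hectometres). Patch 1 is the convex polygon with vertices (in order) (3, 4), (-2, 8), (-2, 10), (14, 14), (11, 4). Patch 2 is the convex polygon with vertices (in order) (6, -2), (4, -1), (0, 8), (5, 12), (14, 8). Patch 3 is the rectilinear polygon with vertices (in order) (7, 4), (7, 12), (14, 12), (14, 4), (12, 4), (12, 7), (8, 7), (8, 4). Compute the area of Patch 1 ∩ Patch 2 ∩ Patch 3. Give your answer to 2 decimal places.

The intersection is the polygon with vertices (12.412,8.706), (11.9,7), (8,7), (8,4), (7,4), (7,11.111).
By the shoelace formula its area is 18.30.

18.30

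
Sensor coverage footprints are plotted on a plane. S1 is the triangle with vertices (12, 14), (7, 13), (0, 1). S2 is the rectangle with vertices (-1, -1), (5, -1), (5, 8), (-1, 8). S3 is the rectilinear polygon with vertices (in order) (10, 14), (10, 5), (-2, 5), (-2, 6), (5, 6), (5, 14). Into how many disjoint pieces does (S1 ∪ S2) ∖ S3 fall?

(S1 ∪ S2) ∖ S3 splits into 3 disjoint pieces (area 1.7667, area 12.7202, area 36).

3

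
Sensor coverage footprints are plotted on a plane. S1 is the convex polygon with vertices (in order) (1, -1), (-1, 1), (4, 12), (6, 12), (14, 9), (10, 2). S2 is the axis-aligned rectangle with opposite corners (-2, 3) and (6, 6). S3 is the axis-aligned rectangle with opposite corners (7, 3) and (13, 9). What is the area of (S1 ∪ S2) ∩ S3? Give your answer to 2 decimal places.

The region (S1 ∪ S2) ∩ S3 is the polygon with vertices (10.571,3), (7,3), (7,9), (13,9), (13,7.25).
By the shoelace formula its area is 30.84.

30.84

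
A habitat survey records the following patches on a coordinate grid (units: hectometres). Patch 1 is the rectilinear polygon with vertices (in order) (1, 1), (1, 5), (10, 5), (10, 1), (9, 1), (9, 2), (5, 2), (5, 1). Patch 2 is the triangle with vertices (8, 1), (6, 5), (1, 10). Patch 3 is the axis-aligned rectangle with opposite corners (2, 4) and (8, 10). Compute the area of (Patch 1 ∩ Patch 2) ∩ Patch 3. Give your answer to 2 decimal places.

0.97

The region (Patch 1 ∩ Patch 2) ∩ Patch 3 is the polygon with vertices (6.5,4), (5.667,4), (4.889,5), (6,5).
By the shoelace formula its area is 0.97.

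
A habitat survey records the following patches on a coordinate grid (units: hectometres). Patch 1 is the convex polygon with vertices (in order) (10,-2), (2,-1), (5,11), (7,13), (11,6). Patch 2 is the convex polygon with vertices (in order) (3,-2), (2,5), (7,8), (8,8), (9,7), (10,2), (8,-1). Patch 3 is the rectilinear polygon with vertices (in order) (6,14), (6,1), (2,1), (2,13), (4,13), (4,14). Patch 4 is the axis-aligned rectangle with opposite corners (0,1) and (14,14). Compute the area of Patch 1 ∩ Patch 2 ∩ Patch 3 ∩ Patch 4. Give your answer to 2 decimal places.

16.00

The intersection is the polygon with vertices (3.765,6.059), (6,7.4), (6,1), (2.571,1), (2.546,1.182).
By the shoelace formula its area is 16.00.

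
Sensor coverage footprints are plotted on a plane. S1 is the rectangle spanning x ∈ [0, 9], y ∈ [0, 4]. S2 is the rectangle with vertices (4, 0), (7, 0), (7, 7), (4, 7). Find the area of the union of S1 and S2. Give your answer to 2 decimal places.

By inclusion–exclusion:
Individual areas: |S1| = 36, |S2| = 21.
|S1∩S2|: x∈[4,7], y∈[0,4] → 3·4 = 12.
|S1 ∪ S2| = 57 − 12 = 45.00.

45.00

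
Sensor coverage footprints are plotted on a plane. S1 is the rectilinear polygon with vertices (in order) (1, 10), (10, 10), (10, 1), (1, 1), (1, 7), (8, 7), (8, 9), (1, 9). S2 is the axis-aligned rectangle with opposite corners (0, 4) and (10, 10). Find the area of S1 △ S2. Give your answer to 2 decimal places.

|S1| = 67, |S2| = 60, |S1∩S2| = 40.
|S1 △ S2| = |S1| + |S2| − 2·|S1∩S2| = 67 + 60 − 80 = 47.00.

47.00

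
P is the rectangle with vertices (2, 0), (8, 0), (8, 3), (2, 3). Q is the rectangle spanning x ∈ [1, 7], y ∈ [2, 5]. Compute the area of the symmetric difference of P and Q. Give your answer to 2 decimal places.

|P∩Q|: x∈[2,7], y∈[2,3] → 5·1 = 5.
|P △ Q| = |P| + |Q| − 2·|P∩Q| = 18 + 18 − 10 = 26.00.

26.00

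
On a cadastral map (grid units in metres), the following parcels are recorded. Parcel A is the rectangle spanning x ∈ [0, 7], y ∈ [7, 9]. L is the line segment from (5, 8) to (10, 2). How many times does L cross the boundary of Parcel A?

The segment meets the boundary at (5.833,7).

1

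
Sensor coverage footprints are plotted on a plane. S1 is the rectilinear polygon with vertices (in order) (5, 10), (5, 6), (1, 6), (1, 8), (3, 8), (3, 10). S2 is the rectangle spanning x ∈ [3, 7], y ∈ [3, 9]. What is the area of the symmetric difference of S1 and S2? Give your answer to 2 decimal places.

|S1| = 12, |S2| = 24, |S1∩S2| = 6.
|S1 △ S2| = |S1| + |S2| − 2·|S1∩S2| = 12 + 24 − 12 = 24.00.

24.00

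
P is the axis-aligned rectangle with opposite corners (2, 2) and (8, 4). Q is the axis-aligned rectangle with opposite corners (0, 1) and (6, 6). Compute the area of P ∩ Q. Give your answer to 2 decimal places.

8.00

|P∩Q|: x∈[2,6], y∈[2,4] → 4·2 = 8.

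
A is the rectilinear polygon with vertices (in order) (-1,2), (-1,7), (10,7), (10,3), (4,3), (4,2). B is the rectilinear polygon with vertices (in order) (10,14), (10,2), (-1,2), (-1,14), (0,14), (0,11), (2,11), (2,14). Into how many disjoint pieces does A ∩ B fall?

1

A ∩ B is a single connected region.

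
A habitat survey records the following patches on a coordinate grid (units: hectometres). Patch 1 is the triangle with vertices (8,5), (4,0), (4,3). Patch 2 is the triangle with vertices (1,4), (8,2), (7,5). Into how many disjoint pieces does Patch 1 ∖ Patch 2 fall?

2

Patch 1 ∖ Patch 2 splits into 2 disjoint pieces (area 0.2269, area 3.203).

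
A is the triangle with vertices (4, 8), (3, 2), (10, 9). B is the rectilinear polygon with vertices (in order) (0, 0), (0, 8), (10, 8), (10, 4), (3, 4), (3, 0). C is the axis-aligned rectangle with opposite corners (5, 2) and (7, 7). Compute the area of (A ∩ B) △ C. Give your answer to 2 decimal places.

|A ∩ B| = 13.3333.
|(A ∩ B) ∩ C| = 4.
|(A ∩ B) △ C| = 13.3333 + 10 − 8 = 15.33.

15.33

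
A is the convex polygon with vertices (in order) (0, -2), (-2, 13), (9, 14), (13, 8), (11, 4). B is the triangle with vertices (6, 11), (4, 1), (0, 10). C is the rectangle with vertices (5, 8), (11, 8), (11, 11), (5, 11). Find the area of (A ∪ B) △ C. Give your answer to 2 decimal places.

|A ∪ B| = 158.5.
|(A ∪ B) ∩ C| = 18.
|(A ∪ B) △ C| = 158.5 + 18 − 36 = 140.50.

140.50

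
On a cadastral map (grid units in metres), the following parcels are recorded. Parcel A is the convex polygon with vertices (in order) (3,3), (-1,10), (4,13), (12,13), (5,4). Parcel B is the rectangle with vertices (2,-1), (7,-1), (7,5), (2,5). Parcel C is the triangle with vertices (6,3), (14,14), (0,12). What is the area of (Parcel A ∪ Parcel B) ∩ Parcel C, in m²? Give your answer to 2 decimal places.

52.25

The region (Parcel A ∪ Parcel B) ∩ Parcel C is the polygon with vertices (3.062,12.438), (7,13), (12,13), (5.778,5), (7,5), (7,4.375), (6,3), (0.667,11).
By the shoelace formula its area is 52.25.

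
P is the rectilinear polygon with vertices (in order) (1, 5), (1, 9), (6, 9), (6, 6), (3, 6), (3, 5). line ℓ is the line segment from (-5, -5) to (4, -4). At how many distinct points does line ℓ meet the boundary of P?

0

The segment lies entirely outside P and never meets its boundary.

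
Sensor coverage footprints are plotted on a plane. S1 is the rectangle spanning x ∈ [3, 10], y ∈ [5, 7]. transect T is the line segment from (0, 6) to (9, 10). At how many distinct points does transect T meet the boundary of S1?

0

The segment lies entirely outside S1 and never meets its boundary.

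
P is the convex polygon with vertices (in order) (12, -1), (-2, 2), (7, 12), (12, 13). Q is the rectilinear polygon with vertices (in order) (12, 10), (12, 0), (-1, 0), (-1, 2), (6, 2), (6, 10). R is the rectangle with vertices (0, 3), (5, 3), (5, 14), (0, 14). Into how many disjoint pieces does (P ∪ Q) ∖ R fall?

1

(P ∪ Q) ∖ R is a single connected region.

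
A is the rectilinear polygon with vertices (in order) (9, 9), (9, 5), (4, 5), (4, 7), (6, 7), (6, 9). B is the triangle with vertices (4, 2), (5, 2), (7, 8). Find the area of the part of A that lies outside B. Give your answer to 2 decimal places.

|A| = 16, |A∩B| = 0.75.
|A ∖ B| = |A| − |A∩B| = 16 − 0.75 = 15.25.

15.25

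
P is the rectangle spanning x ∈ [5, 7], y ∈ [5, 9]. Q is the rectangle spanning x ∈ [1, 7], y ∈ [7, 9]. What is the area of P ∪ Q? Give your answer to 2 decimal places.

16.00

By inclusion–exclusion:
Individual areas: |P| = 8, |Q| = 12.
|P∩Q|: x∈[5,7], y∈[7,9] → 2·2 = 4.
|P ∪ Q| = 20 − 4 = 16.00.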